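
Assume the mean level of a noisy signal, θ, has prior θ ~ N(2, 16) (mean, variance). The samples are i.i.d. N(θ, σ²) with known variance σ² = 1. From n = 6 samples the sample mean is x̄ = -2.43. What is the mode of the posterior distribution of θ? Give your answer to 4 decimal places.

n = 6, x̄ = -2.43.
For a Normal prior and Normal likelihood with known variance, the posterior is Normal; its mode equals its mean, the precision-weighted average.
Prior precision 1/σ₀² = 1/16 = 0.0625; data precision n/σ² = 6/1 = 6.
θ̂ = (0.0625·2 + 6·(-2.43)) / (0.0625 + 6) = (-14.455)/6.0625 = -5782/2425 ≈ -2.3843.

θ̂_MAP = -2.3843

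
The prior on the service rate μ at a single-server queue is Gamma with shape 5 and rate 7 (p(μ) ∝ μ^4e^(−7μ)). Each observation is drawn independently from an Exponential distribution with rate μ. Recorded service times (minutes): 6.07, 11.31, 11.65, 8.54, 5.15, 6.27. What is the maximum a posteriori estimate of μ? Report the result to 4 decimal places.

μ̂_MAP = 0.1786

The Exponential(rate=μ) likelihood is ∝ μ^n e^(−μΣtᵢ). Here n = 6 and Σtᵢ = 6.07 + 11.31 + 11.65 + 8.54 + 5.15 + 6.27 = 48.99.
Posterior ∝ μ^4e^(−7μ) · μ^6e^(−48.99μ) = μ^10e^(−55.99μ), i.e. Gamma(11, 55.99).
Mode = (a−1)/b = 10/55.99 ≈ 0.1786.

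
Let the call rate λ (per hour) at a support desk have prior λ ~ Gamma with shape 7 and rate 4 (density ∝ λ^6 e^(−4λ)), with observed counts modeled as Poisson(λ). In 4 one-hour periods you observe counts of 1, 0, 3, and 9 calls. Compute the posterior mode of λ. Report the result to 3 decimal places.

Σxᵢ = 1+0+3+9 = 13, with n = 4.
Posterior ∝ λ^6e^(−4λ) · λ^13e^(−4λ) = λ^19e^(−8λ), i.e. Gamma(shape=20, rate=8).
The mode of a Gamma(a, b) with a ≥ 1 (shape–rate) is (a−1)/b = 19/8 ≈ 2.375.

λ̂_MAP = 2.375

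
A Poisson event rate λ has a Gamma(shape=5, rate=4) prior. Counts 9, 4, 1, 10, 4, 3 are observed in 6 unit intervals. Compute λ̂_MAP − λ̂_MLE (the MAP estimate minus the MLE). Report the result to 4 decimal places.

Σxᵢ = 31. Posterior is Gamma(36, 10); MAP = (36−1)/10 = 35/10 ≈ 3.50000.
MLE = x̄ = 31/6 ≈ 5.16667.
Difference = 35/10 − 31/6 = -5/3 ≈ -1.6667.

MAP − MLE = -1.6667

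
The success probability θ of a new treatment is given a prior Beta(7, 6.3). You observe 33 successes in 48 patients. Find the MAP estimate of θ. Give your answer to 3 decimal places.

Prior: Beta(7, 6.3).
Data: 33 successes in 48 trials. The binomial likelihood contributes θ^33(1−θ)^15, so the posterior is Beta(7+33, 6.3+15) = Beta(40, 21.3).
For Beta(a, b) with a, b > 1 the mode is (a−1)/(a+b−2) = 39/59.3 ≈ 0.658.

θ̂_MAP = 0.658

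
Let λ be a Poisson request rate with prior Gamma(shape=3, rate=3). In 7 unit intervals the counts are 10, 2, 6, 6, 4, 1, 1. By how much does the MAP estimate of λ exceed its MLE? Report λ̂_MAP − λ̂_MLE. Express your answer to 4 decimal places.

MAP − MLE = -1.0857

Σxᵢ = 30. Posterior is Gamma(33, 10); MAP = (33−1)/10 = 32/10 ≈ 3.20000.
MLE = x̄ = 30/7 ≈ 4.28571.
Difference = 32/10 − 30/7 = -38/35 ≈ -1.0857.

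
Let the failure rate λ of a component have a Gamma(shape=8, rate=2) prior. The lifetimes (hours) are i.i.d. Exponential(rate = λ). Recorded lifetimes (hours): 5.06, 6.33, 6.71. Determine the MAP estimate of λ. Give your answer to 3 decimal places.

The Exponential(rate=λ) likelihood is ∝ λ^n e^(−λΣtᵢ). Here n = 3 and Σtᵢ = 5.06 + 6.33 + 6.71 = 18.10.
Posterior ∝ λ^7e^(−2λ) · λ^3e^(−18.10λ) = λ^10e^(−20.10λ), i.e. Gamma(11, 20.10).
Mode = (a−1)/b = 10/20.10 ≈ 0.498.

λ̂_MAP = 0.498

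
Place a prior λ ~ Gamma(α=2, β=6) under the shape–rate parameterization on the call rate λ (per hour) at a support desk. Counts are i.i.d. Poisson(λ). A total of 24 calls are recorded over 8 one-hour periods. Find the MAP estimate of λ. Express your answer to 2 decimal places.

Σxᵢ = 24, n = 8.
Posterior ∝ λe^(−6λ) · λ^24e^(−8λ) = λ^25e^(−14λ), i.e. Gamma(shape=26, rate=14).
The mode of a Gamma(a, b) with a ≥ 1 (shape–rate) is (a−1)/b = 25/14 ≈ 1.79.

λ̂_MAP = 1.79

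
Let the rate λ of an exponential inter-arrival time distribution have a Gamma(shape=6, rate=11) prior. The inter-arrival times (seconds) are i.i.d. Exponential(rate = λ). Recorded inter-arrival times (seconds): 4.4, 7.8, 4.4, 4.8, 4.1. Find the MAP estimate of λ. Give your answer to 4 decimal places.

The Exponential(rate=λ) likelihood is ∝ λ^n e^(−λΣtᵢ). Here n = 5 and Σtᵢ = 4.4 + 7.8 + 4.4 + 4.8 + 4.1 = 25.5.
Posterior ∝ λ^5e^(−11λ) · λ^5e^(−25.5λ) = λ^10e^(−36.5λ), i.e. Gamma(11, 36.5).
Mode = (a−1)/b = 10/36.5 ≈ 0.2740.

λ̂_MAP = 0.2740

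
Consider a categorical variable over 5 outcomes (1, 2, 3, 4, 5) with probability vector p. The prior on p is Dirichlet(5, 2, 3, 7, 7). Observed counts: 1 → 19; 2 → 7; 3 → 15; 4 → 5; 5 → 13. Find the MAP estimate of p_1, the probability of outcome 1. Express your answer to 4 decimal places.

MAP estimate: 0.2949

The posterior is Dirichlet(αᵢ + nᵢ) = Dirichlet(24, 9, 18, 12, 20).
For a Dirichlet(a₁,…,a_K) with all aᵢ > 1, the mode has j-th component (aⱼ − 1)/(Σaᵢ − K).
Here Σaᵢ = 83 and K = 5, so p_1 = (24 − 1)/(83 − 5) = 23/78 ≈ 0.2949.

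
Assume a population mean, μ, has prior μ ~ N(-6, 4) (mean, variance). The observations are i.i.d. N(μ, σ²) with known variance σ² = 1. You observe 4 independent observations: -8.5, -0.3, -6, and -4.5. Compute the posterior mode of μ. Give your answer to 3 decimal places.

n = 4; x̄ = ((-8.5) + (-0.3) + (-6) + (-4.5))/4 = -19.3/4 = -4.825.
For a Normal prior and Normal likelihood with known variance, the posterior is Normal; its mode equals its mean, the precision-weighted average.
Prior precision 1/σ₀² = 1/4 = 0.25; data precision n/σ² = 4/1 = 4.
μ̂ = (0.25·(-6) + 4·(-4.825)) / (0.25 + 4) = (-20.8)/4.25 = -416/85 ≈ -4.894.

μ̂_MAP = -4.894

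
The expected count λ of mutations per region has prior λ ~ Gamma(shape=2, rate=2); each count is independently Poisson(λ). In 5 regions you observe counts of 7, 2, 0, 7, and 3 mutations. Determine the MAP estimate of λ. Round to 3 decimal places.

Σxᵢ = 7+2+0+7+3 = 19, with n = 5.
Posterior ∝ λe^(−2λ) · λ^19e^(−5λ) = λ^20e^(−7λ), i.e. Gamma(shape=21, rate=7).
The mode of a Gamma(a, b) with a ≥ 1 (shape–rate) is (a−1)/b = 20/7 ≈ 2.857.

λ̂_MAP = 2.857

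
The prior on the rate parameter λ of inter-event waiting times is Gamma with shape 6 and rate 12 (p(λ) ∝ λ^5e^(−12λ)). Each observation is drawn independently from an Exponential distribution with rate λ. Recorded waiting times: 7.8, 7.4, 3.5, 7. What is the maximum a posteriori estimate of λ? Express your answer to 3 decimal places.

The Exponential(rate=λ) likelihood is ∝ λ^n e^(−λΣtᵢ). Here n = 4 and Σtᵢ = 7.8 + 7.4 + 3.5 + 7 = 25.7.
Posterior ∝ λ^5e^(−12λ) · λ^4e^(−25.7λ) = λ^9e^(−37.7λ), i.e. Gamma(10, 37.7).
Mode = (a−1)/b = 9/37.7 ≈ 0.239.

λ̂_MAP = 0.239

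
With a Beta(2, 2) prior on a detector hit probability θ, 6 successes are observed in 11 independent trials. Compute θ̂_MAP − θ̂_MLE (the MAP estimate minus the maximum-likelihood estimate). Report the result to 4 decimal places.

MAP − MLE = -0.0070

Posterior is Beta(8, 7); MAP = (8−1)/(15−2) = 7/13 ≈ 0.53846.
MLE ignores the prior: θ̂_MLE = k/n = 6/11 ≈ 0.54545.
Difference = 7/13 − 6/11 = -1/143 ≈ -0.0070.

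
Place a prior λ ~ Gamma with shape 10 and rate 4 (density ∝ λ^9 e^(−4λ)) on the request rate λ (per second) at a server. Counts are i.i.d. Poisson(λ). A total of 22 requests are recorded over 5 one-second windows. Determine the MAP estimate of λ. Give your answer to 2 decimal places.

Σxᵢ = 22, n = 5.
Posterior ∝ λ^9e^(−4λ) · λ^22e^(−5λ) = λ^31e^(−9λ), i.e. Gamma(shape=32, rate=9).
The mode of a Gamma(a, b) with a ≥ 1 (shape–rate) is (a−1)/b = 31/9 ≈ 3.44.

λ̂_MAP = 3.44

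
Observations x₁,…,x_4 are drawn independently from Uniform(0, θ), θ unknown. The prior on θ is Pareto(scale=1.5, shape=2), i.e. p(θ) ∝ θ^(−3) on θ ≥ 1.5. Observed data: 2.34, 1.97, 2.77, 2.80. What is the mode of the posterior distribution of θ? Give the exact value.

The Uniform(0, θ) likelihood is θ^(−n) for θ ≥ max(xᵢ), zero otherwise. Here max(xᵢ) = 2.80.
Posterior ∝ θ^(−3) · θ^(−4) = θ^(−7) on θ ≥ max(1.5, 2.80) = 2.80.
This density is strictly decreasing in θ, so the posterior mode lies at the lower boundary of the support.

θ̂_MAP = 2.80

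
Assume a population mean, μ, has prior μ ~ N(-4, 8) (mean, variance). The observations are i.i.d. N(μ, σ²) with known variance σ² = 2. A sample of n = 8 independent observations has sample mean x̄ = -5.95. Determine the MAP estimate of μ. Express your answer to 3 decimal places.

n = 8, x̄ = -5.95.
For a Normal prior and Normal likelihood with known variance, the posterior is Normal; its mode equals its mean, the precision-weighted average.
Prior precision 1/σ₀² = 1/8 = 0.125; data precision n/σ² = 8/2 = 4.
μ̂ = (0.125·(-4) + 4·(-5.95)) / (0.125 + 4) = (-24.3)/4.125 = -324/55 ≈ -5.891.

μ̂_MAP = -5.891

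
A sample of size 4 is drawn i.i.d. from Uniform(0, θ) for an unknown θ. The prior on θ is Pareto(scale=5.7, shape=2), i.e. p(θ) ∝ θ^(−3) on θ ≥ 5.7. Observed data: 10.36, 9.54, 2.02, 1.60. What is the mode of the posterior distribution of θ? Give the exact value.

The Uniform(0, θ) likelihood is θ^(−n) for θ ≥ max(xᵢ), zero otherwise. Here max(xᵢ) = 10.36.
Posterior ∝ θ^(−3) · θ^(−4) = θ^(−7) on θ ≥ max(5.7, 10.36) = 10.36.
This density is strictly decreasing in θ, so the posterior mode lies at the lower boundary of the support.

θ̂_MAP = 10.36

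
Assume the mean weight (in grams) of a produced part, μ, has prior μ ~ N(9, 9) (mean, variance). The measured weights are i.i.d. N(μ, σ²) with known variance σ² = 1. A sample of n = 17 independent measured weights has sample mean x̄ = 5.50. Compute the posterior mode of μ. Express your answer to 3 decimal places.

n = 17, x̄ = 5.50.
For a Normal prior and Normal likelihood with known variance, the posterior is Normal; its mode equals its mean, the precision-weighted average.
Prior precision 1/σ₀² = 1/9; data precision n/σ² = 17/1 = 17.
μ̂ = ((1/9)·9 + 17·5.5) / (1/9 + 17) = 94.5/(154/9) = 243/44 ≈ 5.523.

μ̂_MAP = 5.523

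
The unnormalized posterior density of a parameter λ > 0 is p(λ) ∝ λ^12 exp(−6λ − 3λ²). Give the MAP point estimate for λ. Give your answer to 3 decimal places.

ℓ'(λ) = 12/λ − 6 − 6λ. Setting this to zero and multiplying by λ: 6λ² + 6λ − 12 = 0.
λ = (−6 + √(6² + 4·6·12)) / (2·6) = (−6 + √324) / 12 = (−6 + 18)/12 = 1.
ℓ''(λ) = −12/λ² − 6 < 0, confirming a maximum.

λ̂_MAP = 1.000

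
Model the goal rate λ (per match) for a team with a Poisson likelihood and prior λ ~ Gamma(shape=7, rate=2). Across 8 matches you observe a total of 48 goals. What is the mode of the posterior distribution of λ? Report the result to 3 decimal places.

Σxᵢ = 48, n = 8.
Posterior ∝ λ^6e^(−2λ) · λ^48e^(−8λ) = λ^54e^(−10λ), i.e. Gamma(shape=55, rate=10).
The mode of a Gamma(a, b) with a ≥ 1 (shape–rate) is (a−1)/b = 54/10 ≈ 5.400.

λ̂_MAP = 5.400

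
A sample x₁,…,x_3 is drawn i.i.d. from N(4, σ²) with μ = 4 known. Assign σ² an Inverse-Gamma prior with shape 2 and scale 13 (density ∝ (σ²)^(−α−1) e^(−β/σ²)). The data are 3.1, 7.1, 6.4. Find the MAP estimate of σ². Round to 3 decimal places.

σ̂²_MAP = 4.687

Sum of squared deviations about the known mean: SS = (3.1−4)² + (7.1−4)² + (6.4−4)² = 16.18.
The Normal likelihood contributes (σ²)^(−n/2) exp(−SS/(2σ²)), so the posterior is Inverse-Gamma(α + n/2, β + SS/2) = Inverse-Gamma(3.5, 21.09).
The mode of Inverse-Gamma(a, b) is b/(a+1) = 21.09/4.5 ≈ 4.687.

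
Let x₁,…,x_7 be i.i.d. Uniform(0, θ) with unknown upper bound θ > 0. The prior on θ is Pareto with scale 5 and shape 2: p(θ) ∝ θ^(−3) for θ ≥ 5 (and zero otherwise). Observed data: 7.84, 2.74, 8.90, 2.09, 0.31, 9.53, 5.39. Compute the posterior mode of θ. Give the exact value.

The Uniform(0, θ) likelihood is θ^(−n) for θ ≥ max(xᵢ), zero otherwise. Here max(xᵢ) = 9.53.
Posterior ∝ θ^(−3) · θ^(−7) = θ^(−10) on θ ≥ max(5, 9.53) = 9.53.
This density is strictly decreasing in θ, so the posterior mode lies at the lower boundary of the support.

θ̂_MAP = 9.53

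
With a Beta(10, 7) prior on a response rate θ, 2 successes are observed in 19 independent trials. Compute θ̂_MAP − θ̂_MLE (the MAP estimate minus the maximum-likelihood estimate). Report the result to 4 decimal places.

MAP − MLE = 0.2183

Posterior is Beta(12, 24); MAP = (12−1)/(36−2) = 11/34 ≈ 0.32353.
MLE ignores the prior: θ̂_MLE = k/n = 2/19 ≈ 0.10526.
Difference = 11/34 − 2/19 = 141/646 ≈ 0.2183.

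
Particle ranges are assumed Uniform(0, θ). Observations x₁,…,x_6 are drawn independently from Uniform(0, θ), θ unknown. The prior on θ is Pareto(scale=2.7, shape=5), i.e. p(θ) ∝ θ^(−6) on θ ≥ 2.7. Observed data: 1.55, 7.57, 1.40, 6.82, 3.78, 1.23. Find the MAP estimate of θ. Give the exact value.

θ̂_MAP = 7.57

The Uniform(0, θ) likelihood is θ^(−n) for θ ≥ max(xᵢ), zero otherwise. Here max(xᵢ) = 7.57.
Posterior ∝ θ^(−6) · θ^(−6) = θ^(−12) on θ ≥ max(2.7, 7.57) = 7.57.
This density is strictly decreasing in θ, so the posterior mode lies at the lower boundary of the support.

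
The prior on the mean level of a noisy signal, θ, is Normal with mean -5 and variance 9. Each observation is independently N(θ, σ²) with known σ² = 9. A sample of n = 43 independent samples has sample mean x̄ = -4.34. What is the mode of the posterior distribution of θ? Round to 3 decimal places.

n = 43, x̄ = -4.34.
For a Normal prior and Normal likelihood with known variance, the posterior is Normal; its mode equals its mean, the precision-weighted average.
Prior precision 1/σ₀² = 1/9; data precision n/σ² = 43/9.
θ̂ = ((1/9)·(-5) + (43/9)·(-4.34)) / (1/9 + 43/9) = (-9581/450)/(44/9) = -4.355.

θ̂_MAP = -4.355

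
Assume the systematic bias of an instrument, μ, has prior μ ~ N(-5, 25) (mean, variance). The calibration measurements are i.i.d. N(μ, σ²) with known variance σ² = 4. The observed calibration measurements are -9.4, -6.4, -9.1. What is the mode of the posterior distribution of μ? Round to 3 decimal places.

n = 3; x̄ = ((-9.4) + (-6.4) + (-9.1))/3 = -24.9/3 = -8.3.
For a Normal prior and Normal likelihood with known variance, the posterior is Normal; its mode equals its mean, the precision-weighted average.
Prior precision 1/σ₀² = 1/25 = 0.04; data precision n/σ² = 3/4 = 0.75.
μ̂ = (0.04·(-5) + 0.75·(-8.3)) / (0.04 + 0.75) = (-6.425)/0.79 = -1285/158 ≈ -8.133.

μ̂_MAP = -8.133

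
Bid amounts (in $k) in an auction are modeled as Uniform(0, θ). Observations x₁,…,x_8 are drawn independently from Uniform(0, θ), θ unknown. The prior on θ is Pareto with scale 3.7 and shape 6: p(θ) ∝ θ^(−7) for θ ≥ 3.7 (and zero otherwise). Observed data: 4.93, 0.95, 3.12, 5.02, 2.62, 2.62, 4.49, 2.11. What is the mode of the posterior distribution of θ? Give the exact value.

θ̂_MAP = 5.02

The Uniform(0, θ) likelihood is θ^(−n) for θ ≥ max(xᵢ), zero otherwise. Here max(xᵢ) = 5.02.
Posterior ∝ θ^(−7) · θ^(−8) = θ^(−15) on θ ≥ max(3.7, 5.02) = 5.02.
This density is strictly decreasing in θ, so the posterior mode lies at the lower boundary of the support.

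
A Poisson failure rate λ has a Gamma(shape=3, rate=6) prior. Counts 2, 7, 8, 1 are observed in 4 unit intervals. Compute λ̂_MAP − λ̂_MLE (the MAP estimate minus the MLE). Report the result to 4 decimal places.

Σxᵢ = 18. Posterior is Gamma(21, 10); MAP = (21−1)/10 = 20/10 ≈ 2.00000.
MLE = x̄ = 18/4 ≈ 4.50000.
Difference = 20/10 − 18/4 = -5/2 ≈ -2.5000.

MAP − MLE = -2.5000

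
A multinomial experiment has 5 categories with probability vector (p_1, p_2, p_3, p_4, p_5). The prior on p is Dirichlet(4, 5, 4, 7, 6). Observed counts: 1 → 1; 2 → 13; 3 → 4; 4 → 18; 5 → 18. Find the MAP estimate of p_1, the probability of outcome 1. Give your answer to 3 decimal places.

MAP estimate: 0.053

The posterior is Dirichlet(αᵢ + nᵢ) = Dirichlet(5, 18, 8, 25, 24).
For a Dirichlet(a₁,…,a_K) with all aᵢ > 1, the mode has j-th component (aⱼ − 1)/(Σaᵢ − K).
Here Σaᵢ = 80 and K = 5, so p_1 = (5 − 1)/(80 − 5) = 4/75 ≈ 0.053.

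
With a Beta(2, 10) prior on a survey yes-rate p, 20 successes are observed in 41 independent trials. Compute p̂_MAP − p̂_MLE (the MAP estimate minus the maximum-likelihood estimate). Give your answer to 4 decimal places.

Posterior is Beta(22, 31); MAP = (22−1)/(53−2) = 21/51 ≈ 0.41176.
MLE ignores the prior: p̂_MLE = k/n = 20/41 ≈ 0.48780.
Difference = 21/51 − 20/41 = -53/697 ≈ -0.0760.

MAP − MLE = -0.0760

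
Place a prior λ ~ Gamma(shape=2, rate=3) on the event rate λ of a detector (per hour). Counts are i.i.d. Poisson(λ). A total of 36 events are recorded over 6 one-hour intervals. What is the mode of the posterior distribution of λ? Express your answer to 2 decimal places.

Σxᵢ = 36, n = 6.
Posterior ∝ λe^(−3λ) · λ^36e^(−6λ) = λ^37e^(−9λ), i.e. Gamma(shape=38, rate=9).
The mode of a Gamma(a, b) with a ≥ 1 (shape–rate) is (a−1)/b = 37/9 ≈ 4.11.

λ̂_MAP = 4.11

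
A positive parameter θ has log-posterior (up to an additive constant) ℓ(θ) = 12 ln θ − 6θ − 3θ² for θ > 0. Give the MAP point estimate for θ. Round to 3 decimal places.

ℓ'(θ) = 12/θ − 6 − 6θ. Setting this to zero and multiplying by θ: 6θ² + 6θ − 12 = 0.
θ = (−6 + √(6² + 4·6·12)) / (2·6) = (−6 + √324) / 12 = (−6 + 18)/12 = 1.
ℓ''(θ) = −12/θ² − 6 < 0, confirming a maximum.

θ̂_MAP = 1.000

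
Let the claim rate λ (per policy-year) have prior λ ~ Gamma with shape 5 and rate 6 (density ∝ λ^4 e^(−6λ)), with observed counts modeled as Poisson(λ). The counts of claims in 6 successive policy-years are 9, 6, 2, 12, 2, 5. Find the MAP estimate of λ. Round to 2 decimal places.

Σxᵢ = 9+6+2+12+2+5 = 36, with n = 6.
Posterior ∝ λ^4e^(−6λ) · λ^36e^(−6λ) = λ^40e^(−12λ), i.e. Gamma(shape=41, rate=12).
The mode of a Gamma(a, b) with a ≥ 1 (shape–rate) is (a−1)/b = 40/12 ≈ 3.33.

λ̂_MAP = 3.33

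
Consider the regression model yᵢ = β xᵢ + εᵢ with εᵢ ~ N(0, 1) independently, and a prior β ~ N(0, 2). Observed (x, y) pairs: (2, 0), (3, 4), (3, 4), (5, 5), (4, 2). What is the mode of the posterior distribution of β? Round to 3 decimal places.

β̂_MAP = 0.898

log p(β | y) = −Σ(yᵢ − βxᵢ)²/(2·1) − β²/(2·2) + const.
Setting the derivative to zero: Σxᵢ(yᵢ − βxᵢ)/1 − β/2 = 0, so β = Σxᵢyᵢ / (Σxᵢ² + σ²/τ²).
Σxᵢyᵢ = 2·0 + 3·4 + 3·4 + 5·5 + 4·2 = 57; Σxᵢ² = 63; σ²/τ² = 0.5.
β̂_MAP = 57 / (63 + 0.5) = 57/63.5 ≈ 0.898.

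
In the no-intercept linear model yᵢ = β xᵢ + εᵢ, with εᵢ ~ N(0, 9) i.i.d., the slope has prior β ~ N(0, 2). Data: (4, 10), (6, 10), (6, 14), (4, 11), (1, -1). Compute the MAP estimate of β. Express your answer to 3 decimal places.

log p(β | y) = −Σ(yᵢ − βxᵢ)²/(2·9) − β²/(2·2) + const.
Setting the derivative to zero: Σxᵢ(yᵢ − βxᵢ)/9 − β/2 = 0, so β = Σxᵢyᵢ / (Σxᵢ² + σ²/τ²).
Σxᵢyᵢ = 4·10 + 6·10 + 6·14 + 4·11 + 1·(-1) = 227; Σxᵢ² = 105; σ²/τ² = 4.5.
β̂_MAP = 227 / (105 + 4.5) = 227/109.5 ≈ 2.073.

β̂_MAP = 2.073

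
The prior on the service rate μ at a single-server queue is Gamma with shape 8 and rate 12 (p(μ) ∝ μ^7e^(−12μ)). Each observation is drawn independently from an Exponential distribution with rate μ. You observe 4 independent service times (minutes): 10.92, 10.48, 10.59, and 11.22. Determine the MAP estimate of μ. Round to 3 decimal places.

The Exponential(rate=μ) likelihood is ∝ μ^n e^(−μΣtᵢ). Here n = 4 and Σtᵢ = 10.92 + 10.48 + 10.59 + 11.22 = 43.21.
Posterior ∝ μ^7e^(−12μ) · μ^4e^(−43.21μ) = μ^11e^(−55.21μ), i.e. Gamma(12, 55.21).
Mode = (a−1)/b = 11/55.21 ≈ 0.199.

μ̂_MAP = 0.199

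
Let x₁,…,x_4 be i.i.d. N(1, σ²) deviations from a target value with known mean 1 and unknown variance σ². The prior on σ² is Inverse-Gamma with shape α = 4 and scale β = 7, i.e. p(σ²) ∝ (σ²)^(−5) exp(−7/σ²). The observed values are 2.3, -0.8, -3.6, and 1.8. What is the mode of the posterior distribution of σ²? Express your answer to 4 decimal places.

Sum of squared deviations about the known mean: SS = (2.3−1)² + (-0.8−1)² + (-3.6−1)² + (1.8−1)² = 26.73.
The Normal likelihood contributes (σ²)^(−n/2) exp(−SS/(2σ²)), so the posterior is Inverse-Gamma(α + n/2, β + SS/2) = Inverse-Gamma(6, 20.365).
The mode of Inverse-Gamma(a, b) is b/(a+1) = 20.365/7 ≈ 2.9093.

σ̂²_MAP = 2.9093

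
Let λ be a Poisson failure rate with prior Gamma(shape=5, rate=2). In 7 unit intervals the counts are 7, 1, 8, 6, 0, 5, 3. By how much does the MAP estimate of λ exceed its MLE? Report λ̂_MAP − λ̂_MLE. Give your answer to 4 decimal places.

MAP − MLE = -0.5079

Σxᵢ = 30. Posterior is Gamma(35, 9); MAP = (35−1)/9 = 34/9 ≈ 3.77778.
MLE = x̄ = 30/7 ≈ 4.28571.
Difference = 34/9 − 30/7 = -32/63 ≈ -0.5079.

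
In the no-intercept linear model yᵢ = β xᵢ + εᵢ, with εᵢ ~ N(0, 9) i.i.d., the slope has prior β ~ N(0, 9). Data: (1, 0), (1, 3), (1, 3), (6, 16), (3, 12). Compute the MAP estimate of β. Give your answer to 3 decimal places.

log p(β | y) = −Σ(yᵢ − βxᵢ)²/(2·9) − β²/(2·9) + const.
Setting the derivative to zero: Σxᵢ(yᵢ − βxᵢ)/9 − β/9 = 0, so β = Σxᵢyᵢ / (Σxᵢ² + σ²/τ²).
Σxᵢyᵢ = 1·0 + 1·3 + 1·3 + 6·16 + 3·12 = 138; Σxᵢ² = 48; σ²/τ² = 1.
β̂_MAP = 138 / (48 + 1) = 138/49 ≈ 2.816.

β̂_MAP = 2.816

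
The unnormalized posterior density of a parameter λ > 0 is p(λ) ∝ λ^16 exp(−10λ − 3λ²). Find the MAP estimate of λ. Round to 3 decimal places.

ℓ'(λ) = 16/λ − 10 − 6λ. Setting this to zero and multiplying by λ: 6λ² + 10λ − 16 = 0.
λ = (−10 + √(10² + 4·6·16)) / (2·6) = (−10 + √484) / 12 = (−10 + 22)/12 = 1.
ℓ''(λ) = −16/λ² − 6 < 0, confirming a maximum.

λ̂_MAP = 1.000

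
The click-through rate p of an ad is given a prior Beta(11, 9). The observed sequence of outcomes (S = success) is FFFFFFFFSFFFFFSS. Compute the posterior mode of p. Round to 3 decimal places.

Prior: Beta(11, 9).
Data: 3 successes in 16 trials (from the sequence). The binomial likelihood contributes p^3(1−p)^13, so the posterior is Beta(11+3, 9+13) = Beta(14, 22).
For Beta(a, b) with a, b > 1 the mode is (a−1)/(a+b−2) = 13/34 ≈ 0.382.

p̂_MAP = 0.382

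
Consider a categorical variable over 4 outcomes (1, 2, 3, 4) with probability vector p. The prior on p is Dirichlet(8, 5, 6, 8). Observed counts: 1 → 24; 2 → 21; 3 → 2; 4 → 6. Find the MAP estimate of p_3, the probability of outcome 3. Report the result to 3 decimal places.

The posterior is Dirichlet(αᵢ + nᵢ) = Dirichlet(32, 26, 8, 14).
For a Dirichlet(a₁,…,a_K) with all aᵢ > 1, the mode has j-th component (aⱼ − 1)/(Σaᵢ − K).
Here Σaᵢ = 80 and K = 4, so p_3 = (8 − 1)/(80 − 4) = 7/76 ≈ 0.092.

MAP estimate: 0.092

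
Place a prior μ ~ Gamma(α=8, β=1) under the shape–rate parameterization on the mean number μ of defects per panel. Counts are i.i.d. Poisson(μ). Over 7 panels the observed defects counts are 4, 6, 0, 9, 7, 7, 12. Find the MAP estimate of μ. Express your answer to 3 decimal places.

Σxᵢ = 4+6+0+9+7+7+12 = 45, with n = 7.
Posterior ∝ μ^7e^(−1μ) · μ^45e^(−7μ) = μ^52e^(−8μ), i.e. Gamma(shape=53, rate=8).
The mode of a Gamma(a, b) with a ≥ 1 (shape–rate) is (a−1)/b = 52/8 ≈ 6.500.

μ̂_MAP = 6.500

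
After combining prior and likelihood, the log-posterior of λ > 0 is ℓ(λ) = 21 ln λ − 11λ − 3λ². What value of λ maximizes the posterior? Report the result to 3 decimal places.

ℓ'(λ) = 21/λ − 11 − 6λ. Setting this to zero and multiplying by λ: 6λ² + 11λ − 21 = 0.
λ = (−11 + √(11² + 4·6·21)) / (2·6) = (−11 + √625) / 12 = (−11 + 25)/12 = 7/6.
ℓ''(λ) = −21/λ² − 6 < 0, confirming a maximum.

λ̂_MAP = 1.167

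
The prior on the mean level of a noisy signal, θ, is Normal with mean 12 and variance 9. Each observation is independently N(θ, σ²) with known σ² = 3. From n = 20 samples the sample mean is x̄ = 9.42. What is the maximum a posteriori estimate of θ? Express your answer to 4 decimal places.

θ̂_MAP = 9.4623

n = 20, x̄ = 9.42.
For a Normal prior and Normal likelihood with known variance, the posterior is Normal; its mode equals its mean, the precision-weighted average.
Prior precision 1/σ₀² = 1/9; data precision n/σ² = 20/3.
θ̂ = ((1/9)·12 + (20/3)·9.42) / (1/9 + 20/3) = (962/15)/(61/9) = 2886/305 ≈ 9.4623.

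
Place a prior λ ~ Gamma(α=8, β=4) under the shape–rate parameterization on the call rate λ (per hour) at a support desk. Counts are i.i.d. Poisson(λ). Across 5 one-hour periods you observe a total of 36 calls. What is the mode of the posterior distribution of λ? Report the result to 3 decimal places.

λ̂_MAP = 4.778

Σxᵢ = 36, n = 5.
Posterior ∝ λ^7e^(−4λ) · λ^36e^(−5λ) = λ^43e^(−9λ), i.e. Gamma(shape=44, rate=9).
The mode of a Gamma(a, b) with a ≥ 1 (shape–rate) is (a−1)/b = 43/9 ≈ 4.778.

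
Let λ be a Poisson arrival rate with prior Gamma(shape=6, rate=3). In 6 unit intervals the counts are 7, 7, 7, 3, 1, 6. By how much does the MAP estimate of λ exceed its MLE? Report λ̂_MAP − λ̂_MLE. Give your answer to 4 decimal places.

Σxᵢ = 31. Posterior is Gamma(37, 9); MAP = (37−1)/9 = 36/9 ≈ 4.00000.
MLE = x̄ = 31/6 ≈ 5.16667.
Difference = 36/9 − 31/6 = -7/6 ≈ -1.1667.

MAP − MLE = -1.1667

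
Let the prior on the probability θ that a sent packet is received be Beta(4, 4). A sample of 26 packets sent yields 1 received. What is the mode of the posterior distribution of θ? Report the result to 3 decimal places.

θ̂_MAP = 0.125

Prior: Beta(4, 4).
Data: 1 success in 26 trials. The binomial likelihood contributes θ(1−θ)^25, so the posterior is Beta(4+1, 4+25) = Beta(5, 29).
For Beta(a, b) with a, b > 1 the mode is (a−1)/(a+b−2) = 4/32 ≈ 0.125.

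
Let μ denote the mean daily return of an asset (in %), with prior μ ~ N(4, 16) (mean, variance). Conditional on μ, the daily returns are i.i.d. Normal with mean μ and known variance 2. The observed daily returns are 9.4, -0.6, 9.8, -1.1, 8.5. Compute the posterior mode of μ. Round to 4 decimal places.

μ̂_MAP = 5.1707

n = 5; x̄ = (9.4 + (-0.6) + 9.8 + (-1.1) + 8.5)/5 = 26/5 = 5.2.
For a Normal prior and Normal likelihood with known variance, the posterior is Normal; its mode equals its mean, the precision-weighted average.
Prior precision 1/σ₀² = 1/16 = 0.0625; data precision n/σ² = 5/2 = 2.5.
μ̂ = (0.0625·4 + 2.5·5.2) / (0.0625 + 2.5) = 13.25/2.5625 = 212/41 ≈ 5.1707.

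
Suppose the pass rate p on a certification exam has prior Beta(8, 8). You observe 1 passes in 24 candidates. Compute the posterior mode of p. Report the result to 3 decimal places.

p̂_MAP = 0.211

Prior: Beta(8, 8).
Data: 1 success in 24 trials. The binomial likelihood contributes p(1−p)^23, so the posterior is Beta(8+1, 8+23) = Beta(9, 31).
For Beta(a, b) with a, b > 1 the mode is (a−1)/(a+b−2) = 8/38 ≈ 0.211.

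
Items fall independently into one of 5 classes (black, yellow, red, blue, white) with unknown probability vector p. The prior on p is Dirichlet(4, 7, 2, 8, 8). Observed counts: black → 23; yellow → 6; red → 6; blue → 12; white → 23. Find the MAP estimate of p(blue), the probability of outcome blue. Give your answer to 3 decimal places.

The posterior is Dirichlet(αᵢ + nᵢ) = Dirichlet(27, 13, 8, 20, 31).
For a Dirichlet(a₁,…,a_K) with all aᵢ > 1, the mode has j-th component (aⱼ − 1)/(Σaᵢ − K).
Here Σaᵢ = 99 and K = 5, so p(blue) = (20 − 1)/(99 − 5) = 19/94 ≈ 0.202.

MAP estimate of p(blue) = 0.202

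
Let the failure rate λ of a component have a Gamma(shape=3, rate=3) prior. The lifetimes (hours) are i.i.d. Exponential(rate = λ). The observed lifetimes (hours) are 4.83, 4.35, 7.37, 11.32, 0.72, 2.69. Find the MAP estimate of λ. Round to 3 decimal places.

The Exponential(rate=λ) likelihood is ∝ λ^n e^(−λΣtᵢ). Here n = 6 and Σtᵢ = 4.83 + 4.35 + 7.37 + 11.32 + 0.72 + 2.69 = 31.28.
Posterior ∝ λ^2e^(−3λ) · λ^6e^(−31.28λ) = λ^8e^(−34.28λ), i.e. Gamma(9, 34.28).
Mode = (a−1)/b = 8/34.28 ≈ 0.233.

λ̂_MAP = 0.233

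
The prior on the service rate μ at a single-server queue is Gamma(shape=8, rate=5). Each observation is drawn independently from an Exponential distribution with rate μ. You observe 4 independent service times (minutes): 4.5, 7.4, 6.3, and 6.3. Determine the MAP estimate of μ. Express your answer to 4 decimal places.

μ̂_MAP = 0.3729

The Exponential(rate=μ) likelihood is ∝ μ^n e^(−μΣtᵢ). Here n = 4 and Σtᵢ = 4.5 + 7.4 + 6.3 + 6.3 = 24.5.
Posterior ∝ μ^7e^(−5μ) · μ^4e^(−24.5μ) = μ^11e^(−29.5μ), i.e. Gamma(12, 29.5).
Mode = (a−1)/b = 11/29.5 ≈ 0.3729.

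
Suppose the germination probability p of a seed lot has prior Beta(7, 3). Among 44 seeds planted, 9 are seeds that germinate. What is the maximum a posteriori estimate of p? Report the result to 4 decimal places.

Prior: Beta(7, 3).
Data: 9 successes in 44 trials. The binomial likelihood contributes p^9(1−p)^35, so the posterior is Beta(7+9, 3+35) = Beta(16, 38).
For Beta(a, b) with a, b > 1 the mode is (a−1)/(a+b−2) = 15/52 ≈ 0.2885.

p̂_MAP = 0.2885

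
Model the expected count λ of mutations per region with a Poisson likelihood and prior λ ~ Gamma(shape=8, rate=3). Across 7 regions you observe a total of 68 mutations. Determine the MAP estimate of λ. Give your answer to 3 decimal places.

Σxᵢ = 68, n = 7.
Posterior ∝ λ^7e^(−3λ) · λ^68e^(−7λ) = λ^75e^(−10λ), i.e. Gamma(shape=76, rate=10).
The mode of a Gamma(a, b) with a ≥ 1 (shape–rate) is (a−1)/b = 75/10 ≈ 7.500.

λ̂_MAP = 7.500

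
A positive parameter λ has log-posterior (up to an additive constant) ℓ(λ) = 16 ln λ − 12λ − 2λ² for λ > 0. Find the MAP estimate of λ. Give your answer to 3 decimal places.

ℓ'(λ) = 16/λ − 12 − 4λ. Setting this to zero and multiplying by λ: 4λ² + 12λ − 16 = 0.
λ = (−12 + √(12² + 4·4·16)) / (2·4) = (−12 + √400) / 8 = (−12 + 20)/8 = 1.
ℓ''(λ) = −16/λ² − 4 < 0, confirming a maximum.

λ̂_MAP = 1.000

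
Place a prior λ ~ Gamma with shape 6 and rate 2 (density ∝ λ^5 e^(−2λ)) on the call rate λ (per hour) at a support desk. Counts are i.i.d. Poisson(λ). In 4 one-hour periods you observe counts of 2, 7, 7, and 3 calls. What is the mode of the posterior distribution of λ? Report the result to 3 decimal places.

Σxᵢ = 2+7+7+3 = 19, with n = 4.
Posterior ∝ λ^5e^(−2λ) · λ^19e^(−4λ) = λ^24e^(−6λ), i.e. Gamma(shape=25, rate=6).
The mode of a Gamma(a, b) with a ≥ 1 (shape–rate) is (a−1)/b = 24/6 ≈ 4.000.

λ̂_MAP = 4.000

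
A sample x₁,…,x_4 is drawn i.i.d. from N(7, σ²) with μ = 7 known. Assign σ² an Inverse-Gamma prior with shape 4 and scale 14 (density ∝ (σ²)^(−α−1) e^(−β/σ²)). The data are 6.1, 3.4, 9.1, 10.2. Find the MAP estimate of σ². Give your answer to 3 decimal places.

σ̂²_MAP = 4.030

Sum of squared deviations about the known mean: SS = (6.1−7)² + (3.4−7)² + (9.1−7)² + (10.2−7)² = 28.42.
The Normal likelihood contributes (σ²)^(−n/2) exp(−SS/(2σ²)), so the posterior is Inverse-Gamma(α + n/2, β + SS/2) = Inverse-Gamma(6, 28.21).
The mode of Inverse-Gamma(a, b) is b/(a+1) = 28.21/7 ≈ 4.030.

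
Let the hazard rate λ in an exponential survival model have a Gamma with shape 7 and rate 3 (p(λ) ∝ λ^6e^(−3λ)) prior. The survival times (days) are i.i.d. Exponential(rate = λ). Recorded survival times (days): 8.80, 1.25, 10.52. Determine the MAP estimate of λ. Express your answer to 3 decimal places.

The Exponential(rate=λ) likelihood is ∝ λ^n e^(−λΣtᵢ). Here n = 3 and Σtᵢ = 8.80 + 1.25 + 10.52 = 20.57.
Posterior ∝ λ^6e^(−3λ) · λ^3e^(−20.57λ) = λ^9e^(−23.57λ), i.e. Gamma(10, 23.57).
Mode = (a−1)/b = 9/23.57 ≈ 0.382.

λ̂_MAP = 0.382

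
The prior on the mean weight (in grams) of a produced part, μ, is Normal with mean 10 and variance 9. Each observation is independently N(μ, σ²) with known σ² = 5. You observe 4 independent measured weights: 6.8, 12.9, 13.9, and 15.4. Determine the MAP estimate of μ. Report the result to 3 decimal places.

n = 4; x̄ = (6.8 + 12.9 + 13.9 + 15.4)/4 = 49/4 = 12.25.
For a Normal prior and Normal likelihood with known variance, the posterior is Normal; its mode equals its mean, the precision-weighted average.
Prior precision 1/σ₀² = 1/9; data precision n/σ² = 4/5 = 0.8.
μ̂ = ((1/9)·10 + 0.8·12.25) / (1/9 + 0.8) = (491/45)/(41/45) = 491/41 ≈ 11.976.

μ̂_MAP = 11.976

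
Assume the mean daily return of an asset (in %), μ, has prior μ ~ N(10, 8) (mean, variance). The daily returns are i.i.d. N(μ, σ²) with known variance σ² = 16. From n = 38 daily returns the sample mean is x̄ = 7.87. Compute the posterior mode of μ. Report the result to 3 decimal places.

μ̂_MAP = 7.977

n = 38, x̄ = 7.87.
For a Normal prior and Normal likelihood with known variance, the posterior is Normal; its mode equals its mean, the precision-weighted average.
Prior precision 1/σ₀² = 1/8 = 0.125; data precision n/σ² = 38/16 = 2.375.
μ̂ = (0.125·10 + 2.375·7.87) / (0.125 + 2.375) = 19.94125/2.5 = 7.9765 ≈ 7.977.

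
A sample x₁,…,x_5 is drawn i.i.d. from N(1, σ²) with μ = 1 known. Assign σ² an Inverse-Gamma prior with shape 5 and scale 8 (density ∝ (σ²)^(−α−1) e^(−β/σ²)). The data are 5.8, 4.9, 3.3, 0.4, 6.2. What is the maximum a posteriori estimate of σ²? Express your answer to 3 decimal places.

Sum of squared deviations about the known mean: SS = (5.8−1)² + (4.9−1)² + (3.3−1)² + (0.4−1)² + (6.2−1)² = 70.94.
The Normal likelihood contributes (σ²)^(−n/2) exp(−SS/(2σ²)), so the posterior is Inverse-Gamma(α + n/2, β + SS/2) = Inverse-Gamma(7.5, 43.47).
The mode of Inverse-Gamma(a, b) is b/(a+1) = 43.47/8.5 ≈ 5.114.

σ̂²_MAP = 5.114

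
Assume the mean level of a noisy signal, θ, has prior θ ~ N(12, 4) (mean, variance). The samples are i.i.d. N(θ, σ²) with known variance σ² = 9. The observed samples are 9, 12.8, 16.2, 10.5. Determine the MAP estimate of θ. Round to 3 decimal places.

θ̂_MAP = 12.080

n = 4; x̄ = (9 + 12.8 + 16.2 + 10.5)/4 = 48.5/4 = 12.125.
For a Normal prior and Normal likelihood with known variance, the posterior is Normal; its mode equals its mean, the precision-weighted average.
Prior precision 1/σ₀² = 1/4 = 0.25; data precision n/σ² = 4/9.
θ̂ = (0.25·12 + (4/9)·12.125) / (0.25 + 4/9) = (151/18)/(25/36) = 12.080.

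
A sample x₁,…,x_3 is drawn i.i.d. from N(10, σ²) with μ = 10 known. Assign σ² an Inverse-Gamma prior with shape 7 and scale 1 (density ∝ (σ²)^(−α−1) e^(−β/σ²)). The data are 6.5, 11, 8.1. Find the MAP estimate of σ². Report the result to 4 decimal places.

σ̂²_MAP = 0.9926

Sum of squared deviations about the known mean: SS = (6.5−10)² + (11−10)² + (8.1−10)² = 16.86.
The Normal likelihood contributes (σ²)^(−n/2) exp(−SS/(2σ²)), so the posterior is Inverse-Gamma(α + n/2, β + SS/2) = Inverse-Gamma(8.5, 9.43).
The mode of Inverse-Gamma(a, b) is b/(a+1) = 9.43/9.5 ≈ 0.9926.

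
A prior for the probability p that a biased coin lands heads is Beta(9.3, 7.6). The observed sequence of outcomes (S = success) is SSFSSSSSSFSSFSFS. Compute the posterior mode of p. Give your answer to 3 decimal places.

p̂_MAP = 0.657

Prior: Beta(9.3, 7.6).
Data: 12 successes in 16 trials (from the sequence). The binomial likelihood contributes p^12(1−p)^4, so the posterior is Beta(9.3+12, 7.6+4) = Beta(21.3, 11.6).
For Beta(a, b) with a, b > 1 the mode is (a−1)/(a+b−2) = 20.3/30.9 ≈ 0.657.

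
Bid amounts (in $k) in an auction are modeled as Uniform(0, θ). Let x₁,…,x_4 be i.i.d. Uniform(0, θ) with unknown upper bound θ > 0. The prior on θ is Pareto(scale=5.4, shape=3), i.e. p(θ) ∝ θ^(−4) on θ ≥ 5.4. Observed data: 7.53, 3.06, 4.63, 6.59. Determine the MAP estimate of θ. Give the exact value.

The Uniform(0, θ) likelihood is θ^(−n) for θ ≥ max(xᵢ), zero otherwise. Here max(xᵢ) = 7.53.
Posterior ∝ θ^(−4) · θ^(−4) = θ^(−8) on θ ≥ max(5.4, 7.53) = 7.53.
This density is strictly decreasing in θ, so the posterior mode lies at the lower boundary of the support.

θ̂_MAP = 7.53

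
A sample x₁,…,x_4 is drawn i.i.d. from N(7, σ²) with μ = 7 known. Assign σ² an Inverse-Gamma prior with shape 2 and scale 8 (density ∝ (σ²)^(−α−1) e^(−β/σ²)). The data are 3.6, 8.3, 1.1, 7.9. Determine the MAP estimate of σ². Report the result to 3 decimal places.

σ̂²_MAP = 6.487

Sum of squared deviations about the known mean: SS = (3.6−7)² + (8.3−7)² + (1.1−7)² + (7.9−7)² = 48.87.
The Normal likelihood contributes (σ²)^(−n/2) exp(−SS/(2σ²)), so the posterior is Inverse-Gamma(α + n/2, β + SS/2) = Inverse-Gamma(4, 32.435).
The mode of Inverse-Gamma(a, b) is b/(a+1) = 32.435/5 ≈ 6.487.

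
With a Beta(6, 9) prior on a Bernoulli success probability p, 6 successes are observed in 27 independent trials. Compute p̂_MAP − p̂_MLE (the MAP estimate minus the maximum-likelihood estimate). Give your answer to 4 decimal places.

Posterior is Beta(12, 30); MAP = (12−1)/(42−2) = 11/40 ≈ 0.27500.
MLE ignores the prior: p̂_MLE = k/n = 6/27 ≈ 0.22222.
Difference = 11/40 − 6/27 = 19/360 ≈ 0.0528.

MAP − MLE = 0.0528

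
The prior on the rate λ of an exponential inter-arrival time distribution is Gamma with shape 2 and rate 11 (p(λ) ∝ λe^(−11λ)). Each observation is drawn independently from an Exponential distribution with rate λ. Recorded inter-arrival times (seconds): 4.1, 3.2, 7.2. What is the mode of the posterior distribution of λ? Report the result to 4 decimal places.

λ̂_MAP = 0.1569

The Exponential(rate=λ) likelihood is ∝ λ^n e^(−λΣtᵢ). Here n = 3 and Σtᵢ = 4.1 + 3.2 + 7.2 = 14.5.
Posterior ∝ λe^(−11λ) · λ^3e^(−14.5λ) = λ^4e^(−25.5λ), i.e. Gamma(5, 25.5).
Mode = (a−1)/b = 4/25.5 ≈ 0.1569.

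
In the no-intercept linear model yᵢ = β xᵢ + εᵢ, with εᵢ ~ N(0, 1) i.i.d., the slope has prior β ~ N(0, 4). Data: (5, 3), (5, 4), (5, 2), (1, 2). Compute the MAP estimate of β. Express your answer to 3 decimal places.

log p(β | y) = −Σ(yᵢ − βxᵢ)²/(2·1) − β²/(2·4) + const.
Setting the derivative to zero: Σxᵢ(yᵢ − βxᵢ)/1 − β/4 = 0, so β = Σxᵢyᵢ / (Σxᵢ² + σ²/τ²).
Σxᵢyᵢ = 5·3 + 5·4 + 5·2 + 1·2 = 47; Σxᵢ² = 76; σ²/τ² = 0.25.
β̂_MAP = 47 / (76 + 0.25) = 47/76.25 ≈ 0.616.

β̂_MAP = 0.616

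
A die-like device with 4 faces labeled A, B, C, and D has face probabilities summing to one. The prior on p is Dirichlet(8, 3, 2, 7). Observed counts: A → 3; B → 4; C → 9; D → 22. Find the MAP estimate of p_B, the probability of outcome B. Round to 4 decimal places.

MAP estimate of p_B = 0.1111

The posterior is Dirichlet(αᵢ + nᵢ) = Dirichlet(11, 7, 11, 29).
For a Dirichlet(a₁,…,a_K) with all aᵢ > 1, the mode has j-th component (aⱼ − 1)/(Σaᵢ − K).
Here Σaᵢ = 58 and K = 4, so p_B = (7 − 1)/(58 − 4) = 6/54 ≈ 0.1111.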